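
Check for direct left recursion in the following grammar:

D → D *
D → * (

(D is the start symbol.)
D → D *: LEFT RECURSIVE (starts with D)
D → * (: starts with '*'

The grammar has direct left recursion on: D.

Answer: Yes, D is left-recursive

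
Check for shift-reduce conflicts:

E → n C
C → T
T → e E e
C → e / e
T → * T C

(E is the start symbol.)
Augment with E' → E and build the canonical LR(0) collection (I0 = CLOSURE({[E' → . E]}), then GOTO on every symbol after a dot until no new states appear). It has 14 states:
  I0: { [E → . n C], [E' → . E] }  — shift
  I1: { [E' → E .] }  — accept
  I2: { [C → . T], [C → . e / e], [E → n . C], [T → . * T C], [T → . e E e] }  — shift
  I3: { [T → * . T C], [T → . * T C], [T → . e E e] }  — shift
  I4: { [E → n C .] }  — reduce
  I5: { [C → T .] }  — reduce
  I6: { [C → e . / e], [E → . n C], [T → e . E e] }  — shift
  I7: { [C → e / . e] }  — shift
  I8: { [T → e E . e] }  — shift
  I9: { [T → e E e .] }  — reduce
  I10: { [C → e / e .] }  — reduce
  I11: { [C → . T], [C → . e / e], [T → * T . C], [T → . * T C], [T → . e E e] }  — shift
  I12: { [E → . n C], [T → e . E e] }  — shift
  I13: { [T → * T C .] }  — reduce

No state contains both a complete item and a shift item.

Answer: No shift-reduce conflicts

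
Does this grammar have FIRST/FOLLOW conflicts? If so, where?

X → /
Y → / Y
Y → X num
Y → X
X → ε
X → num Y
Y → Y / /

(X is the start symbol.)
Yes. X → '/' with FOLLOW(X) on { '/' }; X → num Y with FOLLOW(X) on { 'num' }; Y → '/' Y with FOLLOW(Y) on { '/' }; Y → X num with FOLLOW(Y) on { '/', 'num' }; Y → Y '/' '/' with FOLLOW(Y) on { '/', 'num' }

Nullable non-terminals: X, Y.
FIRST sets used below: FIRST(X) = { '/', 'num', ε }, FIRST(Y) = { '/', 'num', ε }

X: nullable alternative(s) X → ε; FOLLOW(X) = { $, '/', 'num' }
  X → /: FIRST \ {ε} = { '/' } — overlaps FOLLOW(X) on { '/' }: CONFLICT
  X → ε: FIRST \ {ε} = { } — this is the only nullable alternative, skip
  X → num Y: FIRST \ {ε} = { 'num' } — overlaps FOLLOW(X) on { 'num' }: CONFLICT

Y: nullable alternative(s) Y → X; FOLLOW(Y) = { $, '/', 'num' }
  Y → / Y: FIRST \ {ε} = { '/' } — overlaps FOLLOW(Y) on { '/' }: CONFLICT
  Y → X num: FIRST \ {ε} = { '/', 'num' } — overlaps FOLLOW(Y) on { '/', 'num' }: CONFLICT
  Y → X: FIRST \ {ε} = { '/', 'num' } — this is the only nullable alternative, skip
  Y → Y / /: FIRST \ {ε} = { '/', 'num' } — overlaps FOLLOW(Y) on { '/', 'num' }: CONFLICT

So the grammar has 5 FIRST/FOLLOW conflicts (marked CONFLICT above).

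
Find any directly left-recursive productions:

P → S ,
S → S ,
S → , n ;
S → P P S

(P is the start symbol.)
Yes, S is left-recursive

Direct left recursion occurs when N → N α for some non-terminal N (the right-hand side begins with the left-hand side itself).

P → S ,: starts with S
S → S ,: LEFT RECURSIVE (starts with S)
S → , n ;: starts with ','
S → P P S: starts with P

The grammar has direct left recursion on: S.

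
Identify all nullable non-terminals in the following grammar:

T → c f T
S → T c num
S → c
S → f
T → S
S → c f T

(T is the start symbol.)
None

A non-terminal is nullable if it can derive ε (the empty string): either it has an ε-production, or it has a production whose right-hand side consists entirely of nullable non-terminals.

There are no ε-productions, so no non-terminal can derive ε.
No non-terminals are nullable.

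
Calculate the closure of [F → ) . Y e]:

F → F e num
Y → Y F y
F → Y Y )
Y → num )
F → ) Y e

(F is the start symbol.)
{ [F → ) . Y e], [Y → . Y F y], [Y → . num )] }

To compute CLOSURE, for each item [A → α.Bβ] where B is a non-terminal, add [B → .γ] for all productions B → γ; repeat for the newly added items until nothing changes.

Start with: [F → ) . Y e]
  [F → ) . Y e] has the dot before Y: add [Y → . Y F y], [Y → . num )]
No further items can be added.

CLOSURE = { [F → ) . Y e], [Y → . Y F y], [Y → . num )] }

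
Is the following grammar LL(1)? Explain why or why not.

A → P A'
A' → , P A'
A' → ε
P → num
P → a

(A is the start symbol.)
Relevant sets:
  FOLLOW(A') = { $ }

For A':
  PREDICT(A' → ',' P A') = { ',' }
  PREDICT(A' → ε) = { $ }
For P:
  PREDICT(P → num) = { 'num' }
  PREDICT(P → a) = { 'a' }
A has a single production, so nothing to check there.

All predict sets are disjoint. The grammar IS LL(1).

Answer: Yes, the grammar is LL(1).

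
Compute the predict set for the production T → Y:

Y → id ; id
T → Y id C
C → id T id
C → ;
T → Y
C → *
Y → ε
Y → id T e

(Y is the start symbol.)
{ 'e', 'id' }

PREDICT(T → Y) = (FIRST(RHS) \ {ε}) ∪ (FOLLOW(T) if ε ∈ FIRST(RHS), i.e. RHS ⇒* ε)
FIRST(Y) = { 'id', ε }
FIRST(Y) = { 'id', ε }
ε ∈ FIRST(Y) (the right-hand side is nullable), so add FOLLOW(T) = { 'e', 'id' }
PREDICT(T → Y) = { 'e', 'id' }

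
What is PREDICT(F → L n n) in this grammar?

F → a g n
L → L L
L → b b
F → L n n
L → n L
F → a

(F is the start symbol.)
{ 'b', 'n' }

PREDICT(F → L n n) = (FIRST(RHS) \ {ε}) ∪ (FOLLOW(F) if ε ∈ FIRST(RHS), i.e. RHS ⇒* ε)
FIRST(L) = { 'b', 'n' }
FIRST(L n n) = { 'b', 'n' }
ε ∉ FIRST(L n n), so FOLLOW(F) is not added.
PREDICT(F → L n n) = { 'b', 'n' }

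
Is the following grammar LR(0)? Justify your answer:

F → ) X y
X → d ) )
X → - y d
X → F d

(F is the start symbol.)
Augment with F' → F and build the canonical LR(0) collection (I0 = CLOSURE({[F' → . F]}), then GOTO on every symbol after a dot until no new states appear). It has 13 states:
  I0: { [F → . ) X y], [F' → . F] }  — shift
  I1: { [F → ) . X y], [F → . ) X y], [X → . - y d], [X → . F d], [X → . d ) )] }  — shift
  I2: { [F' → F .] }  — accept
  I3: { [X → - . y d] }  — shift
  I4: { [X → F . d] }  — shift
  I5: { [F → ) X . y] }  — shift
  I6: { [X → d . ) )] }  — shift
  I7: { [X → d ) . )] }  — shift
  I8: { [X → d ) ) .] }  — reduce
  I9: { [F → ) X y .] }  — reduce
  I10: { [X → F d .] }  — reduce
  I11: { [X → - y . d] }  — shift
  I12: { [X → - y d .] }  — reduce

Every state is either a pure shift/goto state or contains exactly one complete item and nothing to shift — no conflicts. The grammar is LR(0).

Answer: Yes, the grammar is LR(0)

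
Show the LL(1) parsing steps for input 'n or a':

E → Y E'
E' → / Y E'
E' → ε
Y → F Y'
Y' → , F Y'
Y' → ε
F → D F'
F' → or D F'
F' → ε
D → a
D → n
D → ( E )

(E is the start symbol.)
Stack is shown with the top on the left.

Stack            Input     Action
---------------------------------
E $              n or a $  output E → Y E'
Y E' $           n or a $  output Y → F Y'
F Y' E' $        n or a $  output F → D F'
D F' Y' E' $     n or a $  output D → n
n F' Y' E' $     n or a $  match 'n'
F' Y' E' $       or a $    output F' → or D F'
or D F' Y' E' $  or a $    match 'or'
D F' Y' E' $     a $       output D → a
a F' Y' E' $     a $       match 'a'
F' Y' E' $       $         output F' → ε
Y' E' $          $         output Y' → ε
E' $             $         output E' → ε
$                $         accept

The string is accepted.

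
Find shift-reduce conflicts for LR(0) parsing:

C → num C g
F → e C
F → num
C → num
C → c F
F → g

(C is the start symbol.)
Yes — I3: [C → num .] vs [C → . c F]

Augment with C' → C and build the canonical LR(0) collection (I0 = CLOSURE({[C' → . C]}), then GOTO on every symbol after a dot until no new states appear). It has 11 states:
  I0: { [C → . c F], [C → . num C g], [C → . num], [C' → . C] }  — shift
  I1: { [C' → C .] }  — accept
  I2: { [C → c . F], [F → . e C], [F → . g], [F → . num] }  — shift
  I3: { [C → . c F], [C → . num C g], [C → . num], [C → num . C g], [C → num .] }  — shift, reduce
  I4: { [C → num C . g] }  — shift
  I5: { [C → num C g .] }  — reduce
  I6: { [C → c F .] }  — reduce
  I7: { [C → . c F], [C → . num C g], [C → . num], [F → e . C] }  — shift
  I8: { [F → g .] }  — reduce
  I9: { [F → num .] }  — reduce
  I10: { [F → e C .] }  — reduce

I3 contains reduce item [C → num .] and shift items [C → . c F], [C → . num], [C → . num C g] — shift-reduce conflict.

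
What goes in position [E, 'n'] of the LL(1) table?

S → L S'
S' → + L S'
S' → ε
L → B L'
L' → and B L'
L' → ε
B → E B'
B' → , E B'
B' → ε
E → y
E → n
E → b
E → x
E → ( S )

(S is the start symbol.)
E → n

To find M[E, 'n'], we find productions for E where 'n' is in the predict set (PREDICT(N → α) = (FIRST(α) \ {ε}) ∪ (FOLLOW(N) if α ⇒* ε)).

E → y: PREDICT = { 'y' }
E → n: PREDICT = { 'n' }
  'n' is in predict set, so this production goes in M[E, 'n']
E → b: PREDICT = { 'b' }
E → x: PREDICT = { 'x' }
E → ( S ): PREDICT = { '(' }

M[E, 'n'] = E → n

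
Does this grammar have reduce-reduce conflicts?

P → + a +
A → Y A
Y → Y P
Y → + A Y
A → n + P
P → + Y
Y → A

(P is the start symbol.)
Yes — I12: [A → Y A .] vs [Y → A .]

Augment with P' → P and build the canonical LR(0) collection (I0 = CLOSURE({[P' → . P]}), then GOTO on every symbol after a dot until no new states appear). It has 17 states:
  I0: { [P → . + Y], [P → . + a +], [P' → . P] }  — shift
  I1: { [A → . Y A], [A → . n + P], [P → + . Y], [P → + . a +], [Y → . + A Y], [Y → . A], [Y → . Y P] }  — shift
  I2: { [P' → P .] }  — accept
  I3: { [A → . Y A], [A → . n + P], [Y → + . A Y], [Y → . + A Y], [Y → . A], [Y → . Y P] }  — shift
  I4: { [Y → A .] }  — reduce
  I5: { [A → . Y A], [A → . n + P], [A → Y . A], [P → + Y .], [P → . + Y], [P → . + a +], [Y → . + A Y], [Y → . A], [Y → . Y P], [Y → Y . P] }  — shift, reduce
  I6: { [P → + a . +] }  — shift
  I7: { [A → n . + P] }  — shift
  I8: { [A → n + . P], [P → . + Y], [P → . + a +] }  — shift
  I9: { [A → n + P .] }  — reduce
  I10: { [P → + a + .] }  — reduce
  I11: { [A → . Y A], [A → . n + P], [P → + . Y], [P → + . a +], [Y → + . A Y], [Y → . + A Y], [Y → . A], [Y → . Y P] }  — shift
  I12: { [A → Y A .], [Y → A .] }  — 2 reduces
  I13: { [Y → Y P .] }  — reduce
  I14: { [A → . Y A], [A → . n + P], [A → Y . A], [P → . + Y], [P → . + a +], [Y → . + A Y], [Y → . A], [Y → . Y P], [Y → Y . P] }  — shift
  I15: { [A → . Y A], [A → . n + P], [Y → + A . Y], [Y → . + A Y], [Y → . A], [Y → . Y P], [Y → A .] }  — shift, reduce
  I16: { [A → . Y A], [A → . n + P], [A → Y . A], [P → . + Y], [P → . + a +], [Y → + A Y .], [Y → . + A Y], [Y → . A], [Y → . Y P], [Y → Y . P] }  — shift, reduce

I12 contains complete items [A → Y A .], [Y → A .] — reduce-reduce conflict.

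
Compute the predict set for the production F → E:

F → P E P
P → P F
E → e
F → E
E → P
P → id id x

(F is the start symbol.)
{ 'e', 'id' }

PREDICT(F → E) = (FIRST(RHS) \ {ε}) ∪ (FOLLOW(F) if ε ∈ FIRST(RHS), i.e. RHS ⇒* ε)
FIRST(E) = { 'e', 'id' }
FIRST(E) = { 'e', 'id' }
ε ∉ FIRST(E), so FOLLOW(F) is not added.
PREDICT(F → E) = { 'e', 'id' }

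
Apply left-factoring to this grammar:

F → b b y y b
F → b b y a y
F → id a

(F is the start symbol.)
F → b b y F'
F' → y b
F' → a y
F → id a

Left-factoring transforms A → αβ₁ | αβ₂ into A → αA' and A' → β₁ | β₂
(α is the longest common prefix among the alternatives). Repeat until
no nonterminal has two alternatives with a common prefix.

Round 1: F has alternatives sharing prefix 'b b y'. Introduce F': F → b b y F'
  Add: F' → y b
  Add: F' → a y

No remaining common prefixes — done.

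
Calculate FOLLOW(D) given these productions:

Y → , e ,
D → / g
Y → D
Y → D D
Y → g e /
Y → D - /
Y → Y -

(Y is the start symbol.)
In Y → D: D is at the end, add FOLLOW(Y)
In Y → D D: D is followed by D, add FIRST(D) \ {ε} = { '/' }
In Y → D D: D is at the end, add FOLLOW(Y)
In Y → D - /: D is followed by '-' '/', add FIRST('-' '/') \ {ε} = { '-' }

The FOLLOW sets referred to above (computed the same way, to a fixed point):
  FOLLOW(Y) = { $, '-' }

Taking the union: FOLLOW(D) = { $, '-', '/' }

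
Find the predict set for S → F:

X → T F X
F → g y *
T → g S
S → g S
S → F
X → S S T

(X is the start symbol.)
{ 'g' }

PREDICT(S → F) = (FIRST(RHS) \ {ε}) ∪ (FOLLOW(S) if ε ∈ FIRST(RHS), i.e. RHS ⇒* ε)
FIRST(F) = { 'g' }
FIRST(F) = { 'g' }
ε ∉ FIRST(F), so FOLLOW(S) is not added.
PREDICT(S → F) = { 'g' }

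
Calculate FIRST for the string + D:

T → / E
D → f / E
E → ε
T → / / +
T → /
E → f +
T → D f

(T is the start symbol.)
To compute FIRST(+ D), process the symbols left to right:
Symbol + is a terminal. Add '+' and stop.
FIRST(+ D) = { '+' }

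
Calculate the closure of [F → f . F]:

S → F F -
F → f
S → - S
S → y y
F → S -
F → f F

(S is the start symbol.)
{ [F → . S -], [F → . f F], [F → . f], [F → f . F], [S → . - S], [S → . F F -], [S → . y y] }

To compute CLOSURE, for each item [A → α.Bβ] where B is a non-terminal, add [B → .γ] for all productions B → γ; repeat for the newly added items until nothing changes.

Start with: [F → f . F]
  [F → f . F] has the dot before F: add [F → . f], [F → . S -], [F → . f F]
  [F → . S -] has the dot before S: add [S → . F F -], [S → . - S], [S → . y y]
No further items can be added.

CLOSURE = { [F → . S -], [F → . f F], [F → . f], [F → f . F], [S → . - S], [S → . F F -], [S → . y y] }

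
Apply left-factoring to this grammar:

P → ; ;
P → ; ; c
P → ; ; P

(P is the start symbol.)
P → ; ; P'
P' → ε
P' → c
P' → P

Left-factoring transforms A → αβ₁ | αβ₂ into A → αA' and A' → β₁ | β₂
(α is the longest common prefix among the alternatives). Repeat until
no nonterminal has two alternatives with a common prefix.

Round 1: P has alternatives sharing prefix '; ;'. Introduce P': P → ; ; P'
  Add: P' → ε
  Add: P' → c
  Add: P' → P

No remaining common prefixes — done.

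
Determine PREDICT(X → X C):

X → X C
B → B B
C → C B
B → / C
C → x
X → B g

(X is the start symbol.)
PREDICT(X → X C) = (FIRST(RHS) \ {ε}) ∪ (FOLLOW(X) if ε ∈ FIRST(RHS), i.e. RHS ⇒* ε)
FIRST(X) = { '/' }
FIRST(X C) = { '/' }
ε ∉ FIRST(X C), so FOLLOW(X) is not added.
PREDICT(X → X C) = { '/' }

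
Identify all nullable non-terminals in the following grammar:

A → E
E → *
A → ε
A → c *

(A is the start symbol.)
A non-terminal is nullable if it can derive ε (the empty string): either it has an ε-production, or it has a production whose right-hand side consists entirely of nullable non-terminals.

ε-productions: A → ε
So A is immediately nullable.
No further non-terminal can be added: every production for the remaining non-terminals contains a terminal or a non-nullable non-terminal.
Nullable = { 'A' }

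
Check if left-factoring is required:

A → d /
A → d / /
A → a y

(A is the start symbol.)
Yes, A has productions with common prefix 'd /'

Left-factoring is needed when two productions for the same non-terminal
share a common prefix on the right-hand side.

Productions for A:
  A → d /
  A → d / /
  A → a y

Found common prefix 'd /' in productions for A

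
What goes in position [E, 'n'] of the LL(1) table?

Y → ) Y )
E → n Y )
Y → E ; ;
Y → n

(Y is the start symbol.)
To find M[E, 'n'], we find productions for E where 'n' is in the predict set (PREDICT(N → α) = (FIRST(α) \ {ε}) ∪ (FOLLOW(N) if α ⇒* ε)).

E → n Y ): PREDICT = { 'n' }
  'n' is in predict set, so this production goes in M[E, 'n']

M[E, 'n'] = E → n Y )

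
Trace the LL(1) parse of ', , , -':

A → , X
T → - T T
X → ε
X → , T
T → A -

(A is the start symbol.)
LL(1) parsing maintains a stack (initially the start symbol over $) and the input. At each step: if the stack top is a terminal, match it against the current input token; if it is a non-terminal N, replace it with the RHS of M[N, lookahead] (the unique production whose predict set contains the lookahead).

Stack is shown with the top on the left.

Stack    Input      Action
--------------------------
A $      , , , - $  output A → , X
, X $    , , , - $  match ','
X $      , , - $    output X → , T
, T $    , , - $    match ','
T $      , - $      output T → A -
A - $    , - $      output A → , X
, X - $  , - $      match ','
X - $    - $        output X → ε
- $      - $        match '-'
$        $          accept

The string is accepted.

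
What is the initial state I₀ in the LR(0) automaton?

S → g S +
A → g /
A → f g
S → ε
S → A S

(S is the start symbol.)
{ [A → . f g], [A → . g /], [S → . A S], [S → . g S +], [S → .], [S' → . S] }

First, augment the grammar with S' → S
I₀ = CLOSURE({ [S' → . S] }):
  [S' → . S] has the dot before S: add [S → . g S +], [S → .], [S → . A S]
  [S → . A S] has the dot before A: add [A → . g /], [A → . f g]
No further items can be added.

I₀ = { [A → . f g], [A → . g /], [S → . A S], [S → . g S +], [S → .], [S' → . S] }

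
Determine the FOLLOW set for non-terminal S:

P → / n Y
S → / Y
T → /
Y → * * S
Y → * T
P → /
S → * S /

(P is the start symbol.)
{ $, '/' }

In Y → * * S: S is at the end, add FOLLOW(Y)
In S → * S /: S is followed by '/', add FIRST('/') \ {ε} = { '/' }

The FOLLOW sets referred to above (computed the same way, to a fixed point):
  FOLLOW(Y) = { $, '/' }

Taking the union: FOLLOW(S) = { $, '/' }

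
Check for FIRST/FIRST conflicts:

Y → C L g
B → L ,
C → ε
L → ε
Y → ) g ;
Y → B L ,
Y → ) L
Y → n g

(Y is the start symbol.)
FIRST sets of the non-terminals at (or reachable through a nullable prefix from) the front of some alternative:
  FIRST(C) = { ε }
  FIRST(L) = { ε }
  FIRST(B) = { ',' }

Productions for Y:
  Y → C L g: FIRST = { 'g' }
  Y → ) g ;: FIRST = { ')' }
  Y → B L ,: FIRST = { ',' }
  Y → ) L: FIRST = { ')' }
  Y → n g: FIRST = { 'n' }
B, C, L have only one production, so no FIRST/FIRST conflict is possible there.

Conflict for Y: Y → ) g ; and Y → ) L
  Overlap: { ')' }

Answer: Yes. Y → ')' g ';' / Y → ')' L on { ')' }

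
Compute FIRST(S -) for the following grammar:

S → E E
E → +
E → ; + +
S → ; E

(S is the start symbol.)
{ '+', ';' }

FIRST sets of the non-terminals involved (from the grammar, by fixed-point iteration):
  FIRST(S) = { '+', ';' }

To compute FIRST(S -), process the symbols left to right:
Symbol S is a non-terminal. Add FIRST(S) \ {ε} = { '+', ';' }
S is not nullable (ε ∉ FIRST(S)), so stop here.
FIRST(S -) = { '+', ';' }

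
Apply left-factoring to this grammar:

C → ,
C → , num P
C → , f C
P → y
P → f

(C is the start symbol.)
Left-factoring transforms A → αβ₁ | αβ₂ into A → αA' and A' → β₁ | β₂
(α is the longest common prefix among the alternatives). Repeat until
no nonterminal has two alternatives with a common prefix.

Round 1: C has alternatives sharing prefix ','. Introduce C': C → , C'
  Add: C' → ε
  Add: C' → num P
  Add: C' → f C

No remaining common prefixes — done.

Resulting grammar:
C → , C'
C' → ε
C' → num P
C' → f C
P → y
P → f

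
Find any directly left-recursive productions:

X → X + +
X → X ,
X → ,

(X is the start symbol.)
Direct left recursion occurs when N → N α for some non-terminal N (the right-hand side begins with the left-hand side itself).

X → X + +: LEFT RECURSIVE (starts with X)
X → X ,: LEFT RECURSIVE (starts with X)
X → ,: starts with ','

The grammar has direct left recursion on: X.

Answer: Yes, X is left-recursive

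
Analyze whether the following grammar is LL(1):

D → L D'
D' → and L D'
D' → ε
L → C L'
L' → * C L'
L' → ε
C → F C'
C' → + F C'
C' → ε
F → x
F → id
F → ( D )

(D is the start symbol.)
A grammar is LL(1) if for each non-terminal N with multiple productions, the predict sets of those productions are pairwise disjoint, where PREDICT(N → α) = (FIRST(α) \ {ε}) ∪ (FOLLOW(N) if α ⇒* ε).

Relevant sets:
  FOLLOW(D') = { $, ')' }
  FOLLOW(L') = { $, ')', 'and' }
  FOLLOW(C') = { $, ')', '*', 'and' }

For D':
  PREDICT(D' → and L D') = { 'and' }
  PREDICT(D' → ε) = { $, ')' }
For L':
  PREDICT(L' → '*' C L') = { '*' }
  PREDICT(L' → ε) = { $, ')', 'and' }
For C':
  PREDICT(C' → '+' F C') = { '+' }
  PREDICT(C' → ε) = { $, ')', '*', 'and' }
For F:
  PREDICT(F → x) = { 'x' }
  PREDICT(F → id) = { 'id' }
  PREDICT(F → '(' D ')') = { '(' }
D, L, C have a single production, so nothing to check there.

All predict sets are disjoint. The grammar IS LL(1).

Answer: Yes, the grammar is LL(1).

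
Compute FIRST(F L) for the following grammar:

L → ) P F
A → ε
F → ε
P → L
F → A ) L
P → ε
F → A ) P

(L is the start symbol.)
FIRST sets of the non-terminals involved (from the grammar, by fixed-point iteration):
  FIRST(F) = { ')', ε }
  FIRST(L) = { ')' }

To compute FIRST(F L), process the symbols left to right:
Symbol F is a non-terminal. Add FIRST(F) \ {ε} = { ')' }
F is nullable (ε ∈ FIRST(F)), continue to the next symbol.
Symbol L is a non-terminal. Add FIRST(L) \ {ε} = { ')' }
L is not nullable (ε ∉ FIRST(L)), so stop here.
FIRST(F L) = { ')' }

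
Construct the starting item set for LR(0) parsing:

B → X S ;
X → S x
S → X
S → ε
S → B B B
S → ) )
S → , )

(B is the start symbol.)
First, augment the grammar with B' → B
I₀ = CLOSURE({ [B' → . B] }):
  [B' → . B] has the dot before B: add [B → . X S ;]
  [B → . X S ;] has the dot before X: add [X → . S x]
  [X → . S x] has the dot before S: add [S → . X], [S → .], [S → . B B B], [S → . ) )], [S → . , )]
No further items can be added.

I₀ = { [B → . X S ;], [B' → . B], [S → . ) )], [S → . , )], [S → . B B B], [S → . X], [S → .], [X → . S x] }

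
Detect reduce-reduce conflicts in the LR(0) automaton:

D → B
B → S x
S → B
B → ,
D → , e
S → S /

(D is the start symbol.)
A reduce-reduce conflict occurs when an LR(0) state has two complete items [A → α .] and [B → β .] — both call for a reduction, and with no lookahead the parser cannot choose between them.

Augment with D' → D and build the canonical LR(0) collection (I0 = CLOSURE({[D' → . D]}), then GOTO on every symbol after a dot until no new states appear). It has 8 states:
  I0: { [B → . ,], [B → . S x], [D → . , e], [D → . B], [D' → . D], [S → . B], [S → . S /] }  — shift
  I1: { [B → , .], [D → , . e] }  — shift, reduce
  I2: { [D → B .], [S → B .] }  — 2 reduces
  I3: { [D' → D .] }  — accept
  I4: { [B → S . x], [S → S . /] }  — shift
  I5: { [S → S / .] }  — reduce
  I6: { [B → S x .] }  — reduce
  I7: { [D → , e .] }  — reduce

I2 contains complete items [D → B .], [S → B .] — reduce-reduce conflict.

Answer: Yes — I2: [D → B .] vs [S → B .]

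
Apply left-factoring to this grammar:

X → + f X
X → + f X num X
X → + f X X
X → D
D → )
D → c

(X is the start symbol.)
X → + f X X'
X' → ε
X' → num X
X' → X
X → D
D → )
D → c

Left-factoring transforms A → αβ₁ | αβ₂ into A → αA' and A' → β₁ | β₂
(α is the longest common prefix among the alternatives). Repeat until
no nonterminal has two alternatives with a common prefix.

Round 1: X has alternatives sharing prefix '+ f X'. Introduce X': X → + f X X'
  Add: X' → ε
  Add: X' → num X
  Add: X' → X

No remaining common prefixes — done.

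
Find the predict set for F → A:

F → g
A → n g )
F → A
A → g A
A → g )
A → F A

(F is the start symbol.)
PREDICT(F → A) = (FIRST(RHS) \ {ε}) ∪ (FOLLOW(F) if ε ∈ FIRST(RHS), i.e. RHS ⇒* ε)
FIRST(A) = { 'g', 'n' }
FIRST(A) = { 'g', 'n' }
ε ∉ FIRST(A), so FOLLOW(F) is not added.
PREDICT(F → A) = { 'g', 'n' }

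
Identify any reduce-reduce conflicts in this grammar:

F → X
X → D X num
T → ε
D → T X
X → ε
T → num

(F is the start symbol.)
Yes — I0: [T → .] vs [X → .]; I1: [T → .] vs [X → .]; I3: [T → .] vs [X → .]

Augment with F' → F and build the canonical LR(0) collection (I0 = CLOSURE({[F' → . F]}), then GOTO on every symbol after a dot until no new states appear). It has 9 states:
  I0: { [D → . T X], [F → . X], [F' → . F], [T → . num], [T → .], [X → . D X num], [X → .] }  — shift, 2 reduces
  I1: { [D → . T X], [T → . num], [T → .], [X → . D X num], [X → .], [X → D . X num] }  — shift, 2 reduces
  I2: { [F' → F .] }  — accept
  I3: { [D → . T X], [D → T . X], [T → . num], [T → .], [X → . D X num], [X → .] }  — shift, 2 reduces
  I4: { [F → X .] }  — reduce
  I5: { [T → num .] }  — reduce
  I6: { [D → T X .] }  — reduce
  I7: { [X → D X . num] }  — shift
  I8: { [X → D X num .] }  — reduce

I0 contains complete items [T → .], [X → .] — reduce-reduce conflict.
I1 contains complete items [T → .], [X → .] — reduce-reduce conflict.
I3 contains complete items [T → .], [X → .] — reduce-reduce conflict.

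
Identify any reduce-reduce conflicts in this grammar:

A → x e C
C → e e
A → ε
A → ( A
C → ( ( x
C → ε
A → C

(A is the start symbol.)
A reduce-reduce conflict occurs when an LR(0) state has two complete items [A → α .] and [B → β .] — both call for a reduction, and with no lookahead the parser cannot choose between them.

Augment with A' → A and build the canonical LR(0) collection (I0 = CLOSURE({[A' → . A]}), then GOTO on every symbol after a dot until no new states appear). It has 15 states:
  I0: { [A → . ( A], [A → . C], [A → . x e C], [A → .], [A' → . A], [C → . ( ( x], [C → . e e], [C → .] }  — shift, 2 reduces
  I1: { [A → ( . A], [A → . ( A], [A → . C], [A → . x e C], [A → .], [C → ( . ( x], [C → . ( ( x], [C → . e e], [C → .] }  — shift, 2 reduces
  I2: { [A' → A .] }  — accept
  I3: { [A → C .] }  — reduce
  I4: { [C → e . e] }  — shift
  I5: { [A → x . e C] }  — shift
  I6: { [A → x e . C], [C → . ( ( x], [C → . e e], [C → .] }  — shift, reduce
  I7: { [C → ( . ( x] }  — shift
  I8: { [A → x e C .] }  — reduce
  I9: { [C → ( ( . x] }  — shift
  I10: { [C → ( ( x .] }  — reduce
  I11: { [C → e e .] }  — reduce
  I12: { [A → ( . A], [A → . ( A], [A → . C], [A → . x e C], [A → .], [C → ( ( . x], [C → ( . ( x], [C → . ( ( x], [C → . e e], [C → .] }  — shift, 2 reduces
  I13: { [A → ( A .] }  — reduce
  I14: { [A → x . e C], [C → ( ( x .] }  — shift, reduce

I0 contains complete items [A → .], [C → .] — reduce-reduce conflict.
I1 contains complete items [A → .], [C → .] — reduce-reduce conflict.
I12 contains complete items [A → .], [C → .] — reduce-reduce conflict.

Answer: Yes — I0: [A → .] vs [C → .]; I1: [A → .] vs [C → .]; I12: [A → .] vs [C → .]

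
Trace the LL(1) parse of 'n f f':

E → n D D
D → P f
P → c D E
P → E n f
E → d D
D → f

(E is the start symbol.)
Stack is shown with the top on the left.

Stack    Input    Action
------------------------
E $      n f f $  output E → n D D
n D D $  n f f $  match 'n'
D D $    f f $    output D → f
f D $    f f $    match 'f'
D $      f $      output D → f
f $      f $      match 'f'
$        $        accept

The string is accepted.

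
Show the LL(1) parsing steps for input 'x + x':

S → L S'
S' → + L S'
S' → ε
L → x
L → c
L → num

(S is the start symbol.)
LL(1) parsing maintains a stack (initially the start symbol over $) and the input. At each step: if the stack top is a terminal, match it against the current input token; if it is a non-terminal N, replace it with the RHS of M[N, lookahead] (the unique production whose predict set contains the lookahead).

Stack is shown with the top on the left.

Stack     Input    Action
-------------------------
S $       x + x $  output S → L S'
L S' $    x + x $  output L → x
x S' $    x + x $  match 'x'
S' $      + x $    output S' → + L S'
+ L S' $  + x $    match '+'
L S' $    x $      output L → x
x S' $    x $      match 'x'
S' $      $        output S' → ε
$         $        accept

The string is accepted.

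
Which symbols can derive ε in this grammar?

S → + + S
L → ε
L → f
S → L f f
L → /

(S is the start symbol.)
{ 'L' }

ε-productions: L → ε
So L is immediately nullable.
No further non-terminal can be added: every production for the remaining non-terminals contains a terminal or a non-nullable non-terminal.
Nullable = { 'L' }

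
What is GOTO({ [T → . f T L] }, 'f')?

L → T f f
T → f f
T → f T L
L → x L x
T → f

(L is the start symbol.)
GOTO(I, 'f') = CLOSURE({ [A → αX.β] : [A → α.Xβ] ∈ I, X = 'f' })

Items with dot before 'f', with the dot advanced:
  [T → . f T L] → [T → f . T L]
Closure of the advanced items:
  [T → f . T L] has the dot before T: add [T → . f f], [T → . f T L], [T → . f]

GOTO = { [T → . f T L], [T → . f f], [T → . f], [T → f . T L] }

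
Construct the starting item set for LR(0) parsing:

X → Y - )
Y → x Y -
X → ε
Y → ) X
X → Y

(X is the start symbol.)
{ [X → . Y - )], [X → . Y], [X → .], [X' → . X], [Y → . ) X], [Y → . x Y -] }

First, augment the grammar with X' → X
I₀ = CLOSURE({ [X' → . X] }):
  [X' → . X] has the dot before X: add [X → . Y - )], [X → .], [X → . Y]
  [X → . Y - )] has the dot before Y: add [Y → . x Y -], [Y → . ) X]
No further items can be added.

I₀ = { [X → . Y - )], [X → . Y], [X → .], [X' → . X], [Y → . ) X], [Y → . x Y -] }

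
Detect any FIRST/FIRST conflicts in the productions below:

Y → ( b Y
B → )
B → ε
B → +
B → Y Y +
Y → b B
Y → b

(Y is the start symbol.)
A FIRST/FIRST conflict occurs when two productions N → α and N → β for the same non-terminal have FIRST(α) ∩ FIRST(β) ≠ ∅ (with ε ∈ FIRST of a nullable right-hand side, so two nullable alternatives also conflict).

FIRST sets of the non-terminals at (or reachable through a nullable prefix from) the front of some alternative:
  FIRST(Y) = { '(', 'b' }

Productions for Y:
  Y → ( b Y: FIRST = { '(' }
  Y → b B: FIRST = { 'b' }
  Y → b: FIRST = { 'b' }
Productions for B:
  B → ): FIRST = { ')' }
  B → ε: FIRST = { ε }
  B → +: FIRST = { '+' }
  B → Y Y +: FIRST = { '(', 'b' }

Conflict for Y: Y → b B and Y → b
  Overlap: { 'b' }

Answer: Yes. Y → b B / Y → b on { 'b' }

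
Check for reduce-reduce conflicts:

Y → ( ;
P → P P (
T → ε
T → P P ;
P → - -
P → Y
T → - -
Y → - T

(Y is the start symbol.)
Yes — I14: [P → - - .] vs [T → .]; I15: [P → - - .] vs [T → .]

Augment with Y' → Y and build the canonical LR(0) collection (I0 = CLOSURE({[Y' → . Y]}), then GOTO on every symbol after a dot until no new states appear). It has 16 states:
  I0: { [Y → . ( ;], [Y → . - T], [Y' → . Y] }  — shift
  I1: { [Y → ( . ;] }  — shift
  I2: { [P → . - -], [P → . P P (], [P → . Y], [T → . - -], [T → . P P ;], [T → .], [Y → - . T], [Y → . ( ;], [Y → . - T] }  — shift, reduce
  I3: { [Y' → Y .] }  — accept
  I4: { [P → - . -], [P → . - -], [P → . P P (], [P → . Y], [T → - . -], [T → . - -], [T → . P P ;], [T → .], [Y → - . T], [Y → . ( ;], [Y → . - T] }  — shift, reduce
  I5: { [P → . - -], [P → . P P (], [P → . Y], [P → P . P (], [T → P . P ;], [Y → . ( ;], [Y → . - T] }  — shift
  I6: { [Y → - T .] }  — reduce
  I7: { [P → Y .] }  — reduce
  I8: { [P → - . -], [P → . - -], [P → . P P (], [P → . Y], [T → . - -], [T → . P P ;], [T → .], [Y → - . T], [Y → . ( ;], [Y → . - T] }  — shift, reduce
  I9: { [P → . - -], [P → . P P (], [P → . Y], [P → P . P (], [P → P P . (], [T → P P . ;], [Y → . ( ;], [Y → . - T] }  — shift
  I10: { [P → P P ( .], [Y → ( . ;] }  — shift, reduce
  I11: { [T → P P ; .] }  — reduce
  I12: { [P → . - -], [P → . P P (], [P → . Y], [P → P . P (], [P → P P . (], [Y → . ( ;], [Y → . - T] }  — shift
  I13: { [Y → ( ; .] }  — reduce
  I14: { [P → - - .], [P → - . -], [P → . - -], [P → . P P (], [P → . Y], [T → - . -], [T → . - -], [T → . P P ;], [T → .], [Y → - . T], [Y → . ( ;], [Y → . - T] }  — shift, 2 reduces
  I15: { [P → - - .], [P → - . -], [P → . - -], [P → . P P (], [P → . Y], [T → - - .], [T → - . -], [T → . - -], [T → . P P ;], [T → .], [Y → - . T], [Y → . ( ;], [Y → . - T] }  — shift, 3 reduces

I14 contains complete items [P → - - .], [T → .] — reduce-reduce conflict.
I15 contains complete items [P → - - .], [T → .], [T → - - .] — reduce-reduce conflict.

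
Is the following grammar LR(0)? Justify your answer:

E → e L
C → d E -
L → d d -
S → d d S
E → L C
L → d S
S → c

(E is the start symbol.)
A grammar is LR(0) if no state in the canonical LR(0) collection has:
  - both a shift item (dot before a terminal) and a complete item (shift-reduce conflict), or
  - two or more complete items (reduce-reduce conflict; the accept item [E' → E .] counts as a complete item here).

Augment with E' → E and build the canonical LR(0) collection (I0 = CLOSURE({[E' → . E]}), then GOTO on every symbol after a dot until no new states appear). It has 17 states:
  I0: { [E → . L C], [E → . e L], [E' → . E], [L → . d S], [L → . d d -] }  — shift
  I1: { [E' → E .] }  — accept
  I2: { [C → . d E -], [E → L . C] }  — shift
  I3: { [L → d . S], [L → d . d -], [S → . c], [S → . d d S] }  — shift
  I4: { [E → e . L], [L → . d S], [L → . d d -] }  — shift
  I5: { [E → e L .] }  — reduce
  I6: { [L → d S .] }  — reduce
  I7: { [S → c .] }  — reduce
  I8: { [L → d d . -], [S → d . d S] }  — shift
  I9: { [L → d d - .] }  — reduce
  I10: { [S → . c], [S → . d d S], [S → d d . S] }  — shift
  I11: { [S → d d S .] }  — reduce
  I12: { [S → d . d S] }  — shift
  I13: { [E → L C .] }  — reduce
  I14: { [C → d . E -], [E → . L C], [E → . e L], [L → . d S], [L → . d d -] }  — shift
  I15: { [C → d E . -] }  — shift
  I16: { [C → d E - .] }  — reduce

Every state is either a pure shift/goto state or contains exactly one complete item and nothing to shift — no conflicts. The grammar is LR(0).

Answer: Yes, the grammar is LR(0)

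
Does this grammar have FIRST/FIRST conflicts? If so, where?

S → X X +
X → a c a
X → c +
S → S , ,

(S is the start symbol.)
Yes. S → X X '+' / S → S ',' ',' on { 'a', 'c' }

FIRST sets of the non-terminals at (or reachable through a nullable prefix from) the front of some alternative:
  FIRST(X) = { 'a', 'c' }
  FIRST(S) = { 'a', 'c' }

Productions for S:
  S → X X +: FIRST = { 'a', 'c' }
  S → S , ,: FIRST = { 'a', 'c' }
Productions for X:
  X → a c a: FIRST = { 'a' }
  X → c +: FIRST = { 'c' }

Conflict for S: S → X X + and S → S , ,
  Overlap: { 'a', 'c' }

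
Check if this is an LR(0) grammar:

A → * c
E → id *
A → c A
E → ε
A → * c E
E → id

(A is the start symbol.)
No. Shift-reduce conflict between [A → * c .] and [E → . id]

Augment with A' → A and build the canonical LR(0) collection (I0 = CLOSURE({[A' → . A]}), then GOTO on every symbol after a dot until no new states appear). It has 9 states:
  I0: { [A → . * c E], [A → . * c], [A → . c A], [A' → . A] }  — shift
  I1: { [A → * . c E], [A → * . c] }  — shift
  I2: { [A' → A .] }  — accept
  I3: { [A → . * c E], [A → . * c], [A → . c A], [A → c . A] }  — shift
  I4: { [A → c A .] }  — reduce
  I5: { [A → * c . E], [A → * c .], [E → . id *], [E → . id], [E → .] }  — shift, 2 reduces
  I6: { [A → * c E .] }  — reduce
  I7: { [E → id . *], [E → id .] }  — shift, reduce
  I8: { [E → id * .] }  — reduce

Conflict in state I5:
  Shift-reduce conflict between [A → * c .] and [E → . id]
So the grammar is NOT LR(0).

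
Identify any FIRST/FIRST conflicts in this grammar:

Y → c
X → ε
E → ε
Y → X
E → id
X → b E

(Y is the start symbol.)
No FIRST/FIRST conflicts.

A FIRST/FIRST conflict occurs when two productions N → α and N → β for the same non-terminal have FIRST(α) ∩ FIRST(β) ≠ ∅ (with ε ∈ FIRST of a nullable right-hand side, so two nullable alternatives also conflict).

FIRST sets of the non-terminals at (or reachable through a nullable prefix from) the front of some alternative:
  FIRST(X) = { 'b', ε }

Productions for Y:
  Y → c: FIRST = { 'c' }
  Y → X: FIRST = { 'b', ε }
Productions for X:
  X → ε: FIRST = { ε }
  X → b E: FIRST = { 'b' }
Productions for E:
  E → ε: FIRST = { ε }
  E → id: FIRST = { 'id' }

All alternatives of each non-terminal have pairwise disjoint FIRST sets.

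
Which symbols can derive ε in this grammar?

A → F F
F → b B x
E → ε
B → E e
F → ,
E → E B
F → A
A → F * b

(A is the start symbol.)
A non-terminal is nullable if it can derive ε (the empty string): either it has an ε-production, or it has a production whose right-hand side consists entirely of nullable non-terminals.

ε-productions: E → ε
So E is immediately nullable.
No further non-terminal can be added: every production for the remaining non-terminals contains a terminal or a non-nullable non-terminal.
Nullable = { 'E' }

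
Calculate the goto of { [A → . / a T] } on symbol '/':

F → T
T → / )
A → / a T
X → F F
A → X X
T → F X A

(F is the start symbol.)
GOTO(I, '/') = CLOSURE({ [A → αX.β] : [A → α.Xβ] ∈ I, X = '/' })

Items with dot before '/', with the dot advanced:
  [A → . / a T] → [A → / . a T]
Closure adds nothing (no advanced item has the dot before a non-terminal).

GOTO = { [A → / . a T] }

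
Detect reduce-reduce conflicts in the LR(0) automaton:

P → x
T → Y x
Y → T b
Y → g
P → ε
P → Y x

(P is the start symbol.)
Yes — I6: [P → Y x .] vs [T → Y x .]

A reduce-reduce conflict occurs when an LR(0) state has two complete items [A → α .] and [B → β .] — both call for a reduction, and with no lookahead the parser cannot choose between them.

Augment with P' → P and build the canonical LR(0) collection (I0 = CLOSURE({[P' → . P]}), then GOTO on every symbol after a dot until no new states appear). It has 8 states:
  I0: { [P → . Y x], [P → . x], [P → .], [P' → . P], [T → . Y x], [Y → . T b], [Y → . g] }  — shift, reduce
  I1: { [P' → P .] }  — accept
  I2: { [Y → T . b] }  — shift
  I3: { [P → Y . x], [T → Y . x] }  — shift
  I4: { [Y → g .] }  — reduce
  I5: { [P → x .] }  — reduce
  I6: { [P → Y x .], [T → Y x .] }  — 2 reduces
  I7: { [Y → T b .] }  — reduce

I6 contains complete items [P → Y x .], [T → Y x .] — reduce-reduce conflict.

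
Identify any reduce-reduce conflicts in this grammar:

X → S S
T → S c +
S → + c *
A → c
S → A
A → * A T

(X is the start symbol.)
Augment with X' → X and build the canonical LR(0) collection (I0 = CLOSURE({[X' → . X]}), then GOTO on every symbol after a dot until no new states appear). It has 15 states:
  I0: { [A → . * A T], [A → . c], [S → . + c *], [S → . A], [X → . S S], [X' → . X] }  — shift
  I1: { [A → * . A T], [A → . * A T], [A → . c] }  — shift
  I2: { [S → + . c *] }  — shift
  I3: { [S → A .] }  — reduce
  I4: { [A → . * A T], [A → . c], [S → . + c *], [S → . A], [X → S . S] }  — shift
  I5: { [X' → X .] }  — accept
  I6: { [A → c .] }  — reduce
  I7: { [X → S S .] }  — reduce
  I8: { [S → + c . *] }  — shift
  I9: { [S → + c * .] }  — reduce
  I10: { [A → * A . T], [A → . * A T], [A → . c], [S → . + c *], [S → . A], [T → . S c +] }  — shift
  I11: { [T → S . c +] }  — shift
  I12: { [A → * A T .] }  — reduce
  I13: { [T → S c . +] }  — shift
  I14: { [T → S c + .] }  — reduce

No state contains more than one complete item.

Answer: No reduce-reduce conflicts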